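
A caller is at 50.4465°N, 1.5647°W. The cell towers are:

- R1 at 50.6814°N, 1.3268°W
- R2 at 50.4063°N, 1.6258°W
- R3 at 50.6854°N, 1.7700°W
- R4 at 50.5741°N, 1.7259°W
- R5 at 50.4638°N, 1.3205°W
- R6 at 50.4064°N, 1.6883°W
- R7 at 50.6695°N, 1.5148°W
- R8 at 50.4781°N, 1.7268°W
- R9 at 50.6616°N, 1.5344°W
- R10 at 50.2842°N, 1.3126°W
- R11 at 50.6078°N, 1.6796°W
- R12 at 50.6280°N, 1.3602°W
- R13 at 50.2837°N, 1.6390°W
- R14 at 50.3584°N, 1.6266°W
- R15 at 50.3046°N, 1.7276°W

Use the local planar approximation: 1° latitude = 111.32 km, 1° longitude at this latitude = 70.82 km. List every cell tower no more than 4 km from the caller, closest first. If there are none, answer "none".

none

Distances from 50.4465°N, 1.5647°W:
R1: 31.1068 km
R2: 6.2250 km
R3: 30.3093 km
R4: 18.2235 km
R5: 17.4011 km
R6: 9.8259 km
R7: 25.0746 km
R8: 12.0068 km
R9: 24.0409 km
R10: 25.4004 km
R11: 19.7137 km
R12: 24.8591 km
R13: 18.8713 km
R14: 10.7425 km
R15: 19.5606 km
Threshold 4 km: none within range.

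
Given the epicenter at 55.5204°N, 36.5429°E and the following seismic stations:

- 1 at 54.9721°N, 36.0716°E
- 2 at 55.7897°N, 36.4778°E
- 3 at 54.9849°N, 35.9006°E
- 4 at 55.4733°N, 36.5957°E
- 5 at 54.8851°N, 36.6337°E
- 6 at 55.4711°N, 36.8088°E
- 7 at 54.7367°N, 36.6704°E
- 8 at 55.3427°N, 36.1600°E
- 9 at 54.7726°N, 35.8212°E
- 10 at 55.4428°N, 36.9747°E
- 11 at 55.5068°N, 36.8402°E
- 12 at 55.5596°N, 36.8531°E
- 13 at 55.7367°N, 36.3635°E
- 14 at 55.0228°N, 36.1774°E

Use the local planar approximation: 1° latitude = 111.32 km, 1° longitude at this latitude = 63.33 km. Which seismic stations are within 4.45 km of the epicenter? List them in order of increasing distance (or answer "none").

none

Distances from 55.5204°N, 36.5429°E:
1: √((-0.5483·111.32)² + (-0.4713·63.33)²) = √(3725.485583 + 890.869018) = 67.9438 km
2: √((0.2693·111.32)² + (-0.0651·63.33)²) = √(898.709023 + 16.997340) = 30.2606 km
3: √((-0.5355·111.32)² + (-0.6423·63.33)²) = √(3553.573853 + 1654.606858) = 72.1677 km
4: √((-0.0471·111.32)² + (0.0528·63.33)²) = √(27.490853 + 11.181159) = 6.2187 km
5: √((-0.6353·111.32)² + (0.0908·63.33)²) = √(5001.544141 + 33.066686) = 70.9550 km
6: √((-0.0493·111.32)² + (0.2659·63.33)²) = √(30.118978 + 283.566975) = 17.7112 km
7: √((-0.7837·111.32)² + (0.1275·63.33)²) = √(7611.076531 + 65.198761) = 87.6144 km
8: √((-0.1777·111.32)² + (-0.3829·63.33)²) = √(391.310274 + 588.016765) = 31.2942 km
9: √((-0.7478·111.32)² + (-0.7217·63.33)²) = √(6929.746008 + 2088.970883) = 94.9669 km
10: √((-0.0776·111.32)² + (0.4318·63.33)²) = √(74.622507 + 747.797919) = 28.6779 km
11: √((-0.0136·111.32)² + (0.2973·63.33)²) = √(2.292051 + 354.493923) = 18.8888 km
12: √((0.0392·111.32)² + (0.3102·63.33)²) = √(19.042262 + 385.924689) = 20.1238 km
13: √((0.2163·111.32)² + (-0.1794·63.33)²) = √(579.774933 + 129.081455) = 26.6244 km
14: √((-0.4976·111.32)² + (-0.3655·63.33)²) = √(3068.365837 + 535.788933) = 60.0346 km
Threshold 4.45 km: none within range.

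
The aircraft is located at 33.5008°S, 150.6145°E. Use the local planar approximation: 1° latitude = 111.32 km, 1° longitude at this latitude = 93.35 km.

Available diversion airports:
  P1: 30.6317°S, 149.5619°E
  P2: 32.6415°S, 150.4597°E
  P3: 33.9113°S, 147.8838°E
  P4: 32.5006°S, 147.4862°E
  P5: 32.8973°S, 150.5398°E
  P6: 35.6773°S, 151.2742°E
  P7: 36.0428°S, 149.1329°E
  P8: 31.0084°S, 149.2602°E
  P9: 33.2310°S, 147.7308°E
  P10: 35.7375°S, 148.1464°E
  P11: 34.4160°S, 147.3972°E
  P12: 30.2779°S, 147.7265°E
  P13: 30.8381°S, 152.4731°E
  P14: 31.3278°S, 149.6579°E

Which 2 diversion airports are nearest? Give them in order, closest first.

P5, P2

Distances from 33.5008°S, 150.6145°E:
P1: √((2.8691·111.32)² + (-1.0526·93.35)²) = √(102008.829965 + 9655.068869) = 334.1615 km
P2: √((0.8593·111.32)² + (-0.1548·93.35)²) = √(9150.314452 + 208.819262) = 96.7426 km
P3: √((-0.4105·111.32)² + (-2.7307·93.35)²) = √(2088.203014 + 64979.538899) = 258.9744 km
P4: √((1.0002·111.32)² + (-3.1283·93.35)²) = √(12397.099753 + 85279.654839) = 312.5328 km
P5: √((0.6035·111.32)² + (-0.0747·93.35)²) = √(4513.370066 + 48.626146) = 67.5426 km
P6: √((-2.1765·111.32)² + (0.6597·93.35)²) = √(58703.465252 + 3792.465273) = 249.9919 km
P7: √((-2.5420·111.32)² + (-1.4816·93.35)²) = √(80075.099643 + 19128.925830) = 314.9667 km
P8: √((2.4924·111.32)² + (-1.3543·93.35)²) = √(76980.704359 + 15983.003755) = 304.8995 km
P9: √((0.2698·111.32)² + (-2.8837·93.35)²) = √(902.049325 + 72465.083912) = 270.8637 km
P10: √((-2.2367·111.32)² + (-2.4681·93.35)²) = √(61995.743223 + 53082.839816) = 339.2323 km
P11: √((-0.9152·111.32)² + (-3.2173·93.35)²) = √(10379.547441 + 90201.085195) = 317.1445 km
P12: √((3.2229·111.32)² + (-2.8880·93.35)²) = √(128718.229130 + 72681.356187) = 448.7757 km
P13: √((2.6627·111.32)² + (1.8586·93.35)²) = √(87859.933838 + 30102.357570) = 343.4564 km
P14: √((2.1730·111.32)² + (-0.9566·93.35)²) = √(58514.816571 + 7974.241748) = 257.8547 km
Sorted: P5 (67.5426 km) < P2 (96.7426 km) < P6 (249.9919 km) < P14 (257.8547 km) < …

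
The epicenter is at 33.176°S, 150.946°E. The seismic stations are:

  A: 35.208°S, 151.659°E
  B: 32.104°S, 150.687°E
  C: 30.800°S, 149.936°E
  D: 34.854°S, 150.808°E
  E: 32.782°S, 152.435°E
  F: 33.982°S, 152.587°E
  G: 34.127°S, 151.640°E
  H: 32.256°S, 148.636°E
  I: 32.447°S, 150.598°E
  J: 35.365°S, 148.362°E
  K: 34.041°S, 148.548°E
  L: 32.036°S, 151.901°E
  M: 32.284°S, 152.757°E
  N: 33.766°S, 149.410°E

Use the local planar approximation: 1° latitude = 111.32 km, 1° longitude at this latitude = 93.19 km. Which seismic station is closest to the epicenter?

Distances from 33.176°S, 150.946°E:
A: 235.759 km
B: 121.751 km
C: 280.744 km
D: 187.237 km
E: 145.527 km
F: 177.303 km
G: 124.057 km
H: 238.389 km
I: 87.392 km
J: 342.587 km
K: 243.333 km
L: 155.001 km
M: 195.812 km
N: 157.489 km
Minimum: I at 87.392 km.

I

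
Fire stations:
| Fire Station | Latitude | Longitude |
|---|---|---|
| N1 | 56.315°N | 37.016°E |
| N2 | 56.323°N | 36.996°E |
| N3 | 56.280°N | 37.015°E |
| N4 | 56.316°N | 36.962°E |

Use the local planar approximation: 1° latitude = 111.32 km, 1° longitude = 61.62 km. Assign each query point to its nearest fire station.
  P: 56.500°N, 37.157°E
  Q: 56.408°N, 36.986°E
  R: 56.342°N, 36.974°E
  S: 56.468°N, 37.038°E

P→N2; Q→N2; R→N2; S→N2

P at 56.500°N, 37.157°E:
  N1: 22.352 km
  N2: 22.060 km
  N3: 26.007 km
  N4: 23.747 km
  → nearest: N2 (22.060 km)
Q at 56.408°N, 36.986°E:
  N1: 10.517 km
  N2: 9.482 km
  N3: 14.361 km
  N4: 10.348 km
  → nearest: N2 (9.482 km)
R at 56.342°N, 36.974°E:
  N1: 3.966 km
  N2: 2.512 km
  N3: 7.350 km
  N4: 2.987 km
  → nearest: N2 (2.512 km)
S at 56.468°N, 37.038°E:
  N1: 17.086 km
  N2: 16.348 km
  N3: 20.976 km
  N4: 17.557 km
  → nearest: N2 (16.348 km)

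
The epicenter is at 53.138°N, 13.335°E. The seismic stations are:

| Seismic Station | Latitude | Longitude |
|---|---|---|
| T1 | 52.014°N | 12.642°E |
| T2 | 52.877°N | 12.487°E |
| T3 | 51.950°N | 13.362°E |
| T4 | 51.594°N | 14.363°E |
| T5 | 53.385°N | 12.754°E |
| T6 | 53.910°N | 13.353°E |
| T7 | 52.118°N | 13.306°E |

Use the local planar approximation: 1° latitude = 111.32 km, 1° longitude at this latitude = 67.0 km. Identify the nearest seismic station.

Distances from 53.138°N, 13.335°E:
T1: 133.461 km
T2: 63.814 km
T3: 132.261 km
T4: 185.165 km
T5: 47.659 km
T6: 85.948 km
T7: 113.563 km
Minimum: T5 at 47.659 km.

T5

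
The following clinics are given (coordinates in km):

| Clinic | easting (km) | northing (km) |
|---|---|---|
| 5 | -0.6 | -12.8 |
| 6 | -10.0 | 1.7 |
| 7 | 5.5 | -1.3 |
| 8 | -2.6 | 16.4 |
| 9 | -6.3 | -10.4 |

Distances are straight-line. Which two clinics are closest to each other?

Pairwise distances:
5–6: 17.3 km
5–7: 13.0 km
5–8: 29.3 km
5–9: 6.2 km
6–7: 15.8 km
6–8: 16.5 km
6–9: 12.7 km
7–8: 19.5 km
7–9: 14.9 km
8–9: 27.1 km
Closest pair: 5–9 at 6.2 km.

5 and 9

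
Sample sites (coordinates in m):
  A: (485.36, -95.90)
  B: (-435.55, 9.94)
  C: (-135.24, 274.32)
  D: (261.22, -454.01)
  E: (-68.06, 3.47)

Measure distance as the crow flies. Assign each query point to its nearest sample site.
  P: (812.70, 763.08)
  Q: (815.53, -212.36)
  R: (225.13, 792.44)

P→A; Q→A; R→C

P at (812.70, 763.08):
  A: √((-327.34)² + (-858.98)²) = √(107151.4756 + 737846.6404) = 919.24 m
  B: √((-1248.25)² + (-753.14)²) = √(1558128.0625 + 567219.8596) = 1457.86 m
  C: √((-947.94)² + (-488.76)²) = √(898590.2436 + 238886.3376) = 1066.53 m
  D: √((-551.48)² + (-1217.09)²) = √(304130.1904 + 1481308.0681) = 1336.20 m
  E: √((-880.76)² + (-759.61)²) = √(775738.1776 + 577007.3521) = 1163.08 m
  → nearest: A (919.24 m)
Q at (815.53, -212.36):
  A: √((-330.17)² + (116.46)²) = √(109012.2289 + 13562.9316) = 350.11 m
  B: √((-1251.08)² + (222.30)²) = √(1565201.1664 + 49417.2900) = 1270.68 m
  C: √((-950.77)² + (486.68)²) = √(903963.5929 + 236857.4224) = 1068.09 m
  D: √((-554.31)² + (-241.65)²) = √(307259.5761 + 58394.7225) = 604.69 m
  E: √((-883.59)² + (215.83)²) = √(780731.2881 + 46582.5889) = 909.57 m
  → nearest: A (350.11 m)
R at (225.13, 792.44):
  A: √((260.23)² + (-888.34)²) = √(67719.6529 + 789147.9556) = 925.67 m
  B: √((-660.68)² + (-782.50)²) = √(436498.0624 + 612306.2500) = 1024.11 m
  C: √((-360.37)² + (-518.12)²) = √(129866.5369 + 268448.3344) = 631.12 m
  D: √((36.09)² + (-1246.45)²) = √(1302.4881 + 1553637.6025) = 1246.97 m
  E: √((-293.19)² + (-788.97)²) = √(85960.3761 + 622473.6609) = 841.69 m
  → nearest: C (631.12 m)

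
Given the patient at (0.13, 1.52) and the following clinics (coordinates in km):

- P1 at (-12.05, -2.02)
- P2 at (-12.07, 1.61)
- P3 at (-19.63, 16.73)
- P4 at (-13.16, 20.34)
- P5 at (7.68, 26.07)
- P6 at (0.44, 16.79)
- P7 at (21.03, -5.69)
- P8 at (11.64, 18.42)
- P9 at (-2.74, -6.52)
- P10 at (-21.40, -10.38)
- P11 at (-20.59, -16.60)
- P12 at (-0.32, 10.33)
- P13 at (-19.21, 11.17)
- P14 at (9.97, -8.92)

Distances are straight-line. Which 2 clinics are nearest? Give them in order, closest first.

P9, P12

Distances from (0.13, 1.52):
P1: 12.68 km
P2: 12.20 km
P3: 24.94 km
P4: 23.04 km
P5: 25.68 km
P6: 15.27 km
P7: 22.11 km
P8: 20.45 km
P9: 8.54 km
P10: 24.60 km
P11: 27.53 km
P12: 8.82 km
P13: 21.61 km
P14: 14.35 km
Sorted: P9 (8.54 km) < P12 (8.82 km) < P2 (12.20 km) < P1 (12.68 km) < …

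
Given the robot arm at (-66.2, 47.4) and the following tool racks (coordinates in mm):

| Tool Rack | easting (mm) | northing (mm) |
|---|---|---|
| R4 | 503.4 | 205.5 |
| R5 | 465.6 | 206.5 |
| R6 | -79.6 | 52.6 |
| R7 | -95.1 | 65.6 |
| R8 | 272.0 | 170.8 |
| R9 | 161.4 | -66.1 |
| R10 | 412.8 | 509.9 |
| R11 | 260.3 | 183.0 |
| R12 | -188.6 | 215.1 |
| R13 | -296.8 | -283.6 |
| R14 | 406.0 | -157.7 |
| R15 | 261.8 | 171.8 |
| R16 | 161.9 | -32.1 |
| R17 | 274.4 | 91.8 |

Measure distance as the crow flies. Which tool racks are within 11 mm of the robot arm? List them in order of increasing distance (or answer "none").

Distances from (-66.2, 47.4):
R4: √((569.6)² + (158.1)²) = √(324444.160 + 24995.610) = 591.1 mm
R5: √((531.8)² + (159.1)²) = √(282811.240 + 25312.810) = 555.1 mm
R6: √((-13.4)² + (5.2)²) = √(179.560 + 27.040) = 14.4 mm
R7: √((-28.9)² + (18.2)²) = √(835.210 + 331.240) = 34.2 mm
R8: √((338.2)² + (123.4)²) = √(114379.240 + 15227.560) = 360.0 mm
R9: √((227.6)² + (-113.5)²) = √(51801.760 + 12882.250) = 254.3 mm
R10: √((479.0)² + (462.5)²) = √(229441.000 + 213906.250) = 665.8 mm
R11: √((326.5)² + (135.6)²) = √(106602.250 + 18387.360) = 353.5 mm
R12: √((-122.4)² + (167.7)²) = √(14981.760 + 28123.290) = 207.6 mm
R13: √((-230.6)² + (-331.0)²) = √(53176.360 + 109561.000) = 403.4 mm
R14: √((472.2)² + (-205.1)²) = √(222972.840 + 42066.010) = 514.8 mm
R15: √((328.0)² + (124.4)²) = √(107584.000 + 15475.360) = 350.8 mm
R16: √((228.1)² + (-79.5)²) = √(52029.610 + 6320.250) = 241.6 mm
R17: √((340.6)² + (44.4)²) = √(116008.360 + 1971.360) = 343.5 mm
Threshold 11 mm: none within range.

none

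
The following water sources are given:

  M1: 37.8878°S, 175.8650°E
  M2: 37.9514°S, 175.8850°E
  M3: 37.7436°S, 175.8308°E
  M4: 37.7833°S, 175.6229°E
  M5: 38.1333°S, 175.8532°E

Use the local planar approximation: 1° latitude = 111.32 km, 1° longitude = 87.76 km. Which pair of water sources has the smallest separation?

Pairwise distances:
M1–M2: 7.2943 km
M1–M3: 16.3305 km
M1–M4: 24.2229 km
M1–M5: 27.3487 km
M2–M3: 23.6163 km
M2–M4: 29.6523 km
M2–M5: 20.4405 km
M3–M4: 18.7729 km
M3–M5: 43.4259 km
M4–M5: 43.8922 km
Closest pair: M1–M2 at 7.2943 km.

M1 and M2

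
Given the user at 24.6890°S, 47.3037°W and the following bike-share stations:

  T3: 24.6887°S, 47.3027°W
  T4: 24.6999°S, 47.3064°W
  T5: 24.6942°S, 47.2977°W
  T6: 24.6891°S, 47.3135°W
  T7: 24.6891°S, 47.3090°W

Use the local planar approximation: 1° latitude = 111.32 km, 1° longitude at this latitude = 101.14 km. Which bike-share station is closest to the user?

Distances from 24.6890°S, 47.3037°W:
T3: √((0.0003·111.32)² + (0.0010·101.14)²) = √(0.001115 + 0.010229) = 0.1065 km
T4: √((-0.0109·111.32)² + (-0.0027·101.14)²) = √(1.472310 + 0.074572) = 1.2437 km
T5: √((-0.0052·111.32)² + (0.0060·101.14)²) = √(0.335084 + 0.368255) = 0.8387 km
T6: √((-0.0001·111.32)² + (-0.0098·101.14)²) = √(0.000124 + 0.982422) = 0.9912 km
T7: √((-0.0001·111.32)² + (-0.0053·101.14)²) = √(0.000124 + 0.287341) = 0.5362 km
Minimum: T3 at 0.1065 km.

T3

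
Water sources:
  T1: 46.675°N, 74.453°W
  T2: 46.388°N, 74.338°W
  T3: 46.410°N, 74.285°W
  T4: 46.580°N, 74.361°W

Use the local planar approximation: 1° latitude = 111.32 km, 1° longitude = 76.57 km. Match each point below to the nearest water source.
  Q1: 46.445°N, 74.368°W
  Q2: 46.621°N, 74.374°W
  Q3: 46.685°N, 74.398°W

Q1 at 46.445°N, 74.368°W:
  T1: √((0.230·111.32)² + (-0.085·76.57)²) = √(655.54433 + 42.35992) = 26.418 km
  T2: √((-0.057·111.32)² + (0.030·76.57)²) = √(40.26207 + 5.27667) = 6.748 km
  T3: √((-0.035·111.32)² + (0.083·76.57)²) = √(15.18037 + 40.38997) = 7.455 km
  T4: √((0.135·111.32)² + (0.007·76.57)²) = √(225.84680 + 0.28729) = 15.038 km
  → nearest: T2 (6.748 km)
Q2 at 46.621°N, 74.374°W:
  T1: √((0.054·111.32)² + (-0.079·76.57)²) = √(36.13549 + 36.59076) = 8.528 km
  T2: √((-0.233·111.32)² + (0.036·76.57)²) = √(672.75702 + 7.59840) = 26.084 km
  T3: √((-0.211·111.32)² + (0.089·76.57)²) = √(551.71057 + 46.44054) = 24.457 km
  T4: √((-0.041·111.32)² + (0.013·76.57)²) = √(20.83119 + 0.99084) = 4.671 km
  → nearest: T4 (4.671 km)
Q3 at 46.685°N, 74.398°W:
  T1: √((-0.010·111.32)² + (-0.055·76.57)²) = √(1.23921 + 17.73547) = 4.356 km
  T2: √((-0.297·111.32)² + (0.060·76.57)²) = √(1093.09849 + 21.10667) = 33.380 km
  T3: √((-0.275·111.32)² + (0.113·76.57)²) = √(937.15577 + 74.86420) = 31.812 km
  T4: √((-0.105·111.32)² + (0.037·76.57)²) = √(136.62337 + 8.02640) = 12.027 km
  → nearest: T1 (4.356 km)

Q1→T2; Q2→T4; Q3→T1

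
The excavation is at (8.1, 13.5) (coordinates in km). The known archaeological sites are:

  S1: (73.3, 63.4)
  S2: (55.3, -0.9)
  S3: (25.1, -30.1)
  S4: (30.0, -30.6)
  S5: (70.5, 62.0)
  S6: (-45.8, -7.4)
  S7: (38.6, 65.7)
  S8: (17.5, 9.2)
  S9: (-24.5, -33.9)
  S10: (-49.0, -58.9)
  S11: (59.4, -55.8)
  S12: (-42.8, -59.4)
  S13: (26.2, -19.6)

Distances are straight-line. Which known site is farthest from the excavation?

S10

Distances from (8.1, 13.5):
S1: √((65.2)² + (49.9)²) = √(4251.040 + 2490.010) = 82.1 km
S2: √((47.2)² + (-14.4)²) = √(2227.840 + 207.360) = 49.3 km
S3: √((17.0)² + (-43.6)²) = √(289.000 + 1900.960) = 46.8 km
S4: √((21.9)² + (-44.1)²) = √(479.610 + 1944.810) = 49.2 km
S5: √((62.4)² + (48.5)²) = √(3893.760 + 2352.250) = 79.0 km
S6: √((-53.9)² + (-20.9)²) = √(2905.210 + 436.810) = 57.8 km
S7: √((30.5)² + (52.2)²) = √(930.250 + 2724.840) = 60.5 km
S8: √((9.4)² + (-4.3)²) = √(88.360 + 18.490) = 10.3 km
S9: √((-32.6)² + (-47.4)²) = √(1062.760 + 2246.760) = 57.5 km
S10: √((-57.1)² + (-72.4)²) = √(3260.410 + 5241.760) = 92.2 km
S11: √((51.3)² + (-69.3)²) = √(2631.690 + 4802.490) = 86.2 km
S12: √((-50.9)² + (-72.9)²) = √(2590.810 + 5314.410) = 88.9 km
S13: √((18.1)² + (-33.1)²) = √(327.610 + 1095.610) = 37.7 km
Maximum: S10 at 92.2 km.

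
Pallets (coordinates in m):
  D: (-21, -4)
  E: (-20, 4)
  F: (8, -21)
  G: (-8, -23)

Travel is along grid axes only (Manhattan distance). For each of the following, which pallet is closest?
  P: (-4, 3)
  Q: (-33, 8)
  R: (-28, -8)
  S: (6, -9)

P→E; Q→E; R→D; S→F

P at (-4, 3):
  D: 24 m
  E: 17 m
  F: 36 m
  G: 30 m
  → nearest: E (17 m)
Q at (-33, 8):
  D: 24 m
  E: 17 m
  F: 70 m
  G: 56 m
  → nearest: E (17 m)
R at (-28, -8):
  D: 11 m
  E: 20 m
  F: 49 m
  G: 35 m
  → nearest: D (11 m)
S at (6, -9):
  D: 32 m
  E: 39 m
  F: 14 m
  G: 28 m
  → nearest: F (14 m)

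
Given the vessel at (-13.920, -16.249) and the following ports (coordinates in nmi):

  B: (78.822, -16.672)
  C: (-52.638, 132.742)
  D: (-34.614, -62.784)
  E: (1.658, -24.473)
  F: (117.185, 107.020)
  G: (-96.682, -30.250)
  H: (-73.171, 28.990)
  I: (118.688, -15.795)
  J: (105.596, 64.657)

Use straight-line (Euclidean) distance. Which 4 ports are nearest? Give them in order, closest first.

E, D, H, G

Distances from (-13.920, -16.249):
B: 92.743 nmi
C: 153.940 nmi
D: 50.929 nmi
E: 17.616 nmi
F: 179.955 nmi
G: 83.938 nmi
H: 74.547 nmi
I: 132.609 nmi
J: 144.326 nmi
Sorted: E (17.616 nmi) < D (50.929 nmi) < H (74.547 nmi) < G (83.938 nmi) < B (92.743 nmi) < I (132.609 nmi) < …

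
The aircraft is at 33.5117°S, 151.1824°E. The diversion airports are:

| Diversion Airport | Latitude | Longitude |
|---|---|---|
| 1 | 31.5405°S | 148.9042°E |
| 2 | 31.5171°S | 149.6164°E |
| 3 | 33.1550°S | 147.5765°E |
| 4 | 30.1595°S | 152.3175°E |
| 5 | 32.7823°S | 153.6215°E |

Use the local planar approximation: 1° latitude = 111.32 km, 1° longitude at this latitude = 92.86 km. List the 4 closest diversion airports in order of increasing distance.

Distances from 33.5117°S, 151.1824°E:
1: √((1.9712·111.32)² + (-2.2782·92.86)²) = √(48151.273334 + 44754.947675) = 304.8052 km
2: √((1.9946·111.32)² + (-1.5660·92.86)²) = √(49301.260679 + 21146.615760) = 265.4202 km
3: √((0.3567·111.32)² + (-3.6059·92.86)²) = √(1576.712875 + 112120.419955) = 337.1901 km
4: √((3.3522·111.32)² + (1.1351·92.86)²) = √(139253.538241 + 11110.295398) = 387.7678 km
5: √((0.7294·111.32)² + (2.4391·92.86)²) = √(6592.921629 + 51299.906205) = 240.6093 km
Sorted: 5 (240.6093 km) < 2 (265.4202 km) < 1 (304.8052 km) < 3 (337.1901 km) < 4 (387.7678 km)

5, 2, 1, 3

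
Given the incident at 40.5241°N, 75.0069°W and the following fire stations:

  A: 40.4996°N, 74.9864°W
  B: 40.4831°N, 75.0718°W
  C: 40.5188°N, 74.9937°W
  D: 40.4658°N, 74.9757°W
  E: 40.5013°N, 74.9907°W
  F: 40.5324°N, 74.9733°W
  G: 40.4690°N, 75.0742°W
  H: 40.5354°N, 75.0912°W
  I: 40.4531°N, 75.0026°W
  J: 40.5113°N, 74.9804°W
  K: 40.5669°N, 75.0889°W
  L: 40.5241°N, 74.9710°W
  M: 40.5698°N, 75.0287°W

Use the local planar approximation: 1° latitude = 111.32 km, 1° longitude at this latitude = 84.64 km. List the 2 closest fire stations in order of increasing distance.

Distances from 40.5241°N, 75.0069°W:
A: 3.2325 km
B: 7.1418 km
C: 1.2635 km
D: 7.0067 km
E: 2.8848 km
F: 2.9902 km
G: 8.3708 km
H: 7.2452 km
I: 7.9121 km
J: 2.6573 km
K: 8.4185 km
L: 3.0386 km
M: 5.4116 km
Sorted: C (1.2635 km) < J (2.6573 km) < E (2.8848 km) < F (2.9902 km) < …

C, J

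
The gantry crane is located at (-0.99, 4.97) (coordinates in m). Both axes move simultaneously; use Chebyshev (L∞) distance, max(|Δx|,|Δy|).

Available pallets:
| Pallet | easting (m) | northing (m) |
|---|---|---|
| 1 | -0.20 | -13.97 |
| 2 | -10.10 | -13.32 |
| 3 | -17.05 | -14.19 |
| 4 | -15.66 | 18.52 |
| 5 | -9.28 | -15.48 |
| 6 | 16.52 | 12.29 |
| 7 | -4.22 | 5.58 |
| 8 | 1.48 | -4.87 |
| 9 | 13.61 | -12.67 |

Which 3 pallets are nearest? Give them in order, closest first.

7, 8, 4

Distances from (-0.99, 4.97):
1: 18.94 m
2: 18.29 m
3: 19.16 m
4: 14.67 m
5: 20.45 m
6: 17.51 m
7: 3.23 m
8: 9.84 m
9: 17.64 m
Sorted: 7 (3.23 m) < 8 (9.84 m) < 4 (14.67 m) < 6 (17.51 m) < 9 (17.64 m) < …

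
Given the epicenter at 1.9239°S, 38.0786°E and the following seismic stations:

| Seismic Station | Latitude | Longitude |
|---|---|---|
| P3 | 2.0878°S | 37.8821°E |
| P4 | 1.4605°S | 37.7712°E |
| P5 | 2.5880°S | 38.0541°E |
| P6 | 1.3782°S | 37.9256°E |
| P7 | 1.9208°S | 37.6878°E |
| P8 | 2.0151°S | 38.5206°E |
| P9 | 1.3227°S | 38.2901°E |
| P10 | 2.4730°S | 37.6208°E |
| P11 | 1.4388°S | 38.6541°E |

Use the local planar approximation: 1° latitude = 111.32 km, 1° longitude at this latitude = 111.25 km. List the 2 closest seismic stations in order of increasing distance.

Distances from 1.9239°S, 38.0786°E:
P3: 28.4742 km
P4: 61.8919 km
P5: 73.9778 km
P6: 63.0869 km
P7: 43.4779 km
P8: 50.2096 km
P9: 70.9413 km
P10: 79.5629 km
P11: 83.7572 km
Sorted: P3 (28.4742 km) < P7 (43.4779 km) < P8 (50.2096 km) < P4 (61.8919 km) < …

P3, P7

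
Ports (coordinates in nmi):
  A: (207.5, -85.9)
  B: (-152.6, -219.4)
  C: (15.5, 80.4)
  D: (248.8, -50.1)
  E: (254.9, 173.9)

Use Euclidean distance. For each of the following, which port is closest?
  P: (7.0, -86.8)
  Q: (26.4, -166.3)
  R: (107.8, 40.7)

P→C; Q→B; R→C

P at (7.0, -86.8):
  A: 200.5 nmi
  B: 207.5 nmi
  C: 167.4 nmi
  D: 244.6 nmi
  E: 359.7 nmi
  → nearest: C (167.4 nmi)
Q at (26.4, -166.3):
  A: 198.1 nmi
  B: 186.7 nmi
  C: 246.9 nmi
  D: 250.9 nmi
  E: 409.8 nmi
  → nearest: B (186.7 nmi)
R at (107.8, 40.7):
  A: 161.1 nmi
  B: 368.0 nmi
  C: 100.5 nmi
  D: 167.7 nmi
  E: 198.4 nmi
  → nearest: C (100.5 nmi)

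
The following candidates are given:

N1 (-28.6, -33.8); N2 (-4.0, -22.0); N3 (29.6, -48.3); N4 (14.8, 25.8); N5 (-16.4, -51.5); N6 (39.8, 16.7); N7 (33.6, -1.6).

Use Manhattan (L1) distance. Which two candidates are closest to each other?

N6 and N7

Pairwise distances:
N1–N2: |24.6| + |11.8| = 24.6 + 11.8 = 36.4
N1–N3: |58.2| + |-14.5| = 58.2 + 14.5 = 72.7
N1–N4: |43.4| + |59.6| = 43.4 + 59.6 = 103.0
N1–N5: |12.2| + |-17.7| = 12.2 + 17.7 = 29.9
N1–N6: |68.4| + |50.5| = 68.4 + 50.5 = 118.9
N1–N7: |62.2| + |32.2| = 62.2 + 32.2 = 94.4
N2–N3: |33.6| + |-26.3| = 33.6 + 26.3 = 59.9
N2–N4: |18.8| + |47.8| = 18.8 + 47.8 = 66.6
N2–N5: |-12.4| + |-29.5| = 12.4 + 29.5 = 41.9
N2–N6: |43.8| + |38.7| = 43.8 + 38.7 = 82.5
N2–N7: |37.6| + |20.4| = 37.6 + 20.4 = 58.0
N3–N4: |-14.8| + |74.1| = 14.8 + 74.1 = 88.9
N3–N5: |-46.0| + |-3.2| = 46.0 + 3.2 = 49.2
N3–N6: |10.2| + |65.0| = 10.2 + 65.0 = 75.2
N3–N7: |4.0| + |46.7| = 4.0 + 46.7 = 50.7
N4–N5: |-31.2| + |-77.3| = 31.2 + 77.3 = 108.5
N4–N6: |25.0| + |-9.1| = 25.0 + 9.1 = 34.1
N4–N7: |18.8| + |-27.4| = 18.8 + 27.4 = 46.2
N5–N6: |56.2| + |68.2| = 56.2 + 68.2 = 124.4
N5–N7: |50.0| + |49.9| = 50.0 + 49.9 = 99.9
N6–N7: |-6.2| + |-18.3| = 6.2 + 18.3 = 24.5
Closest pair: N6–N7 at 24.5.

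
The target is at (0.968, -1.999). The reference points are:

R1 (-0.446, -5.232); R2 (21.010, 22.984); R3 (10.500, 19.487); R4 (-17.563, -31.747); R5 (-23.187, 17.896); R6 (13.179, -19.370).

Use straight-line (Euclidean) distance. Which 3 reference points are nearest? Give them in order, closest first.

R1, R6, R3

Distances from (0.968, -1.999):
R1: 3.529
R2: 32.029
R3: 23.505
R4: 35.048
R5: 31.293
R6: 21.233
Sorted: R1 (3.529) < R6 (21.233) < R3 (23.505) < R5 (31.293) < R2 (32.029) < …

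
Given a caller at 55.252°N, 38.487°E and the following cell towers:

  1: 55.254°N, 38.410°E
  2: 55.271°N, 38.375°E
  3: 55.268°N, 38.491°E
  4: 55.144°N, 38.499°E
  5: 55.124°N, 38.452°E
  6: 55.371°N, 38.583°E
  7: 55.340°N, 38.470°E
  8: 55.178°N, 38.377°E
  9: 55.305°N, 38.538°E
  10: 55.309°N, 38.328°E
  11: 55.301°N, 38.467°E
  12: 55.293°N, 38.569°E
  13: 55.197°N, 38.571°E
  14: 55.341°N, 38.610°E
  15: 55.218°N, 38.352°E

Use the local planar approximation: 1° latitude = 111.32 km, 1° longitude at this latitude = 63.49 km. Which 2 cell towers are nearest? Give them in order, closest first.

3, 1

Distances from 55.252°N, 38.487°E:
1: √((0.002·111.32)² + (-0.077·63.49)²) = √(0.04957 + 23.89968) = 4.894 km
2: √((0.019·111.32)² + (-0.112·63.49)²) = √(4.47356 + 50.56461) = 7.419 km
3: √((0.016·111.32)² + (0.004·63.49)²) = √(3.17239 + 0.06450) = 1.799 km
4: √((-0.108·111.32)² + (0.012·63.49)²) = √(144.54195 + 0.58046) = 12.047 km
5: √((-0.128·111.32)² + (-0.035·63.49)²) = √(203.03286 + 4.93795) = 14.421 km
6: √((0.119·111.32)² + (0.096·63.49)²) = √(175.48513 + 37.14951) = 14.582 km
7: √((0.088·111.32)² + (-0.017·63.49)²) = √(95.96475 + 1.16495) = 9.855 km
8: √((-0.074·111.32)² + (-0.110·63.49)²) = √(67.85937 + 48.77486) = 10.800 km
9: √((0.053·111.32)² + (0.051·63.49)²) = √(34.80953 + 10.48458) = 6.730 km
10: √((0.057·111.32)² + (-0.159·63.49)²) = √(40.26207 + 101.90721) = 11.923 km
11: √((0.049·111.32)² + (-0.020·63.49)²) = √(29.75353 + 1.61239) = 5.601 km
12: √((0.041·111.32)² + (0.082·63.49)²) = √(20.83119 + 27.10431) = 6.924 km
13: √((-0.055·111.32)² + (0.084·63.49)²) = √(37.48623 + 28.44260) = 8.120 km
14: √((0.089·111.32)² + (0.123·63.49)²) = √(98.15816 + 60.98470) = 12.615 km
15: √((-0.034·111.32)² + (-0.135·63.49)²) = √(14.32532 + 73.46461) = 9.370 km
Sorted: 3 (1.799 km) < 1 (4.894 km) < 11 (5.601 km) < 9 (6.730 km) < …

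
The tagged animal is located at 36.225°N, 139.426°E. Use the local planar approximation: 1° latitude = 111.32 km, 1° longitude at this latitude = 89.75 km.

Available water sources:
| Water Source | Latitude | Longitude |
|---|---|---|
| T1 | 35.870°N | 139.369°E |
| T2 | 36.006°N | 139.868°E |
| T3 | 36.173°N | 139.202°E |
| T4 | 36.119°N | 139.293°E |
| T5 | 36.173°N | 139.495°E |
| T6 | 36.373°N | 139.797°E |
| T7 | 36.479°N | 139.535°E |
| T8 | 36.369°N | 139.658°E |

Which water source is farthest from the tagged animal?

Distances from 36.225°N, 139.426°E:
T1: 39.848 km
T2: 46.562 km
T3: 20.921 km
T4: 16.785 km
T5: 8.477 km
T6: 37.150 km
T7: 29.920 km
T8: 26.278 km
Maximum: T2 at 46.562 km.

T2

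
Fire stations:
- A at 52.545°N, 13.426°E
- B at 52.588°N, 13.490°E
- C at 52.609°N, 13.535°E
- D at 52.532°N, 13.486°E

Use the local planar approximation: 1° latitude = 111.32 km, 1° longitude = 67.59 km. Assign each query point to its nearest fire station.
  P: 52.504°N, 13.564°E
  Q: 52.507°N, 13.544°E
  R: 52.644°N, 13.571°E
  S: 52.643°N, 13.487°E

P at 52.504°N, 13.564°E:
  A: 10.384 km
  B: 10.605 km
  C: 11.852 km
  D: 6.125 km
  → nearest: D (6.125 km)
Q at 52.507°N, 13.544°E:
  A: 9.028 km
  B: 9.728 km
  C: 11.371 km
  D: 4.808 km
  → nearest: D (4.808 km)
R at 52.644°N, 13.571°E:
  A: 14.748 km
  B: 8.297 km
  C: 4.594 km
  D: 13.728 km
  → nearest: C (4.594 km)
S at 52.643°N, 13.487°E:
  A: 11.662 km
  B: 6.126 km
  C: 4.985 km
  D: 12.357 km
  → nearest: C (4.985 km)

P→D; Q→D; R→C; S→C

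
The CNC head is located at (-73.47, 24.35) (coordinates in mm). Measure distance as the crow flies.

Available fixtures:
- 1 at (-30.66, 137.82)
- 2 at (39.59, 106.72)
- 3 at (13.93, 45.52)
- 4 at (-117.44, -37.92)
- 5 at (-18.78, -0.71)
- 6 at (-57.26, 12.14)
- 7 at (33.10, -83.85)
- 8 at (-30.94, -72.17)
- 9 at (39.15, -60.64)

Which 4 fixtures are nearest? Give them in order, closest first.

6, 5, 4, 3

Distances from (-73.47, 24.35):
1: √((42.81)² + (113.47)²) = √(1832.6961 + 12875.4409) = 121.28 mm
2: √((113.06)² + (82.37)²) = √(12782.5636 + 6784.8169) = 139.88 mm
3: √((87.40)² + (21.17)²) = √(7638.7600 + 448.1689) = 89.93 mm
4: √((-43.97)² + (-62.27)²) = √(1933.3609 + 3877.5529) = 76.23 mm
5: √((54.69)² + (-25.06)²) = √(2990.9961 + 628.0036) = 60.16 mm
6: √((16.21)² + (-12.21)²) = √(262.7641 + 149.0841) = 20.29 mm
7: √((106.57)² + (-108.20)²) = √(11357.1649 + 11707.2400) = 151.87 mm
8: √((42.53)² + (-96.52)²) = √(1808.8009 + 9316.1104) = 105.47 mm
9: √((112.62)² + (-84.99)²) = √(12683.2644 + 7223.3001) = 141.09 mm
Sorted: 6 (20.29 mm) < 5 (60.16 mm) < 4 (76.23 mm) < 3 (89.93 mm) < 8 (105.47 mm) < 1 (121.28 mm) < …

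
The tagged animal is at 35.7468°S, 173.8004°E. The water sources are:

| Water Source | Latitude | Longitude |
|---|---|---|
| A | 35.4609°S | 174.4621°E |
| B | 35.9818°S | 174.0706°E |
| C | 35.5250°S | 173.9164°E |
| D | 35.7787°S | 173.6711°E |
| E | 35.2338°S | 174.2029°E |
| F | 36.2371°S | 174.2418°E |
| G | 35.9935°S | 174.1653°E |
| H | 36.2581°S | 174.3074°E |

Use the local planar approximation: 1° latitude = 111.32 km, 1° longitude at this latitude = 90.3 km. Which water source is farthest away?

Distances from 35.7468°S, 173.8004°E:
A: 67.6991 km
B: 35.7725 km
C: 26.8208 km
D: 12.2039 km
E: 67.6923 km
F: 67.5847 km
G: 42.8944 km
H: 73.0455 km
Maximum: H at 73.0455 km.

H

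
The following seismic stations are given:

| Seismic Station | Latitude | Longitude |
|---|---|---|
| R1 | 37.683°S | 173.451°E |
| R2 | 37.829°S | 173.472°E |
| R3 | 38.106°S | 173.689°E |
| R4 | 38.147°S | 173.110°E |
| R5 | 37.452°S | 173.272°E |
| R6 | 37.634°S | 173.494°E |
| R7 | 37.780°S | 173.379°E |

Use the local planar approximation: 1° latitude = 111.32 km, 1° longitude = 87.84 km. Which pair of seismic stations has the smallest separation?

R1 and R6

Pairwise distances:
R1–R2: √((-0.146·111.32)² + (0.021·87.84)²) = √(264.15091 + 3.40270) = 16.357 km
R1–R3: √((-0.423·111.32)² + (0.238·87.84)²) = √(2217.31365 + 437.05749) = 51.521 km
R1–R4: √((-0.464·111.32)² + (-0.341·87.84)²) = √(2667.97869 + 897.20857) = 59.709 km
R1–R5: √((0.231·111.32)² + (-0.179·87.84)²) = √(661.25711 + 247.22405) = 30.141 km
R1–R6: √((0.049·111.32)² + (0.043·87.84)²) = √(29.75353 + 14.26664) = 6.635 km
R1–R7: √((-0.097·111.32)² + (-0.072·87.84)²) = √(116.59767 + 39.99905) = 12.514 km
R2–R3: √((-0.277·111.32)² + (0.217·87.84)²) = √(950.83669 + 363.33240) = 36.251 km
R2–R4: √((-0.318·111.32)² + (-0.362·87.84)²) = √(1253.14301 + 1011.11789) = 47.584 km
R2–R5: √((0.377·111.32)² + (-0.200·87.84)²) = √(1761.28281 + 308.63462) = 45.496 km
R2–R6: √((0.195·111.32)² + (0.022·87.84)²) = √(471.21121 + 3.73448) = 21.793 km
R2–R7: √((0.049·111.32)² + (-0.093·87.84)²) = √(29.75353 + 66.73452) = 9.823 km
R3–R4: √((-0.041·111.32)² + (-0.579·87.84)²) = √(20.83119 + 2586.67450) = 51.064 km
R3–R5: √((0.654·111.32)² + (-0.417·87.84)²) = √(5300.31758 + 1341.70415) = 81.499 km
R3–R6: √((0.472·111.32)² + (-0.195·87.84)²) = √(2760.77105 + 293.39579) = 55.265 km
R3–R7: √((0.326·111.32)² + (-0.310·87.84)²) = √(1316.98733 + 741.49468) = 45.370 km
R4–R5: √((0.695·111.32)² + (0.162·87.84)²) = √(5985.71458 + 202.49518) = 78.665 km
R4–R6: √((0.513·111.32)² + (0.384·87.84)²) = √(3261.22772 + 1137.75068) = 66.325 km
R4–R7: √((0.367·111.32)² + (0.269·87.84)²) = √(1669.08527 + 558.32775) = 47.195 km
R5–R6: √((-0.182·111.32)² + (0.222·87.84)²) = √(410.47732 + 380.26872) = 28.120 km
R5–R7: √((-0.328·111.32)² + (0.107·87.84)²) = √(1333.19625 + 88.33895) = 37.703 km
R6–R7: √((-0.146·111.32)² + (-0.115·87.84)²) = √(264.15091 + 102.04232) = 19.136 km
Closest pair: R1–R6 at 6.635 km.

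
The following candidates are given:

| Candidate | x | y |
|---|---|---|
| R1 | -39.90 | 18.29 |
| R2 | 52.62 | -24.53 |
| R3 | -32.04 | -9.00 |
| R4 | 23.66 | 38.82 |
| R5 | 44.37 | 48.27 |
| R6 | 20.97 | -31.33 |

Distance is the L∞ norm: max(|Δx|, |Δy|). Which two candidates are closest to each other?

Pairwise distances:
R1–R2: 92.52
R1–R3: 27.29
R1–R4: 63.56
R1–R5: 84.27
R1–R6: 60.87
R2–R3: 84.66
R2–R4: 63.35
R2–R5: 72.80
R2–R6: 31.65
R3–R4: 55.70
R3–R5: 76.41
R3–R6: 53.01
R4–R5: 20.71
R4–R6: 70.15
R5–R6: 79.60
Closest pair: R4–R5 at 20.71.

R4 and R5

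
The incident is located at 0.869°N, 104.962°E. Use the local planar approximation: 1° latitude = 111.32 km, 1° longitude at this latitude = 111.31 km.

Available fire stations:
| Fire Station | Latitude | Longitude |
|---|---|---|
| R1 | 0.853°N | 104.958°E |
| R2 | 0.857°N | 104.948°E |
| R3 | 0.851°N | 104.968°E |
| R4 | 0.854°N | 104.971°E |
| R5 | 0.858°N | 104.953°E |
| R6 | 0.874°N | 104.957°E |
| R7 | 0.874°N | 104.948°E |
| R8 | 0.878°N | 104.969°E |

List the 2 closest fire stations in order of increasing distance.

Distances from 0.869°N, 104.962°E:
R1: 1.836 km
R2: 2.053 km
R3: 2.112 km
R4: 1.947 km
R5: 1.582 km
R6: 0.787 km
R7: 1.655 km
R8: 1.269 km
Sorted: R6 (0.787 km) < R8 (1.269 km) < R5 (1.582 km) < R7 (1.655 km) < …

R6, R8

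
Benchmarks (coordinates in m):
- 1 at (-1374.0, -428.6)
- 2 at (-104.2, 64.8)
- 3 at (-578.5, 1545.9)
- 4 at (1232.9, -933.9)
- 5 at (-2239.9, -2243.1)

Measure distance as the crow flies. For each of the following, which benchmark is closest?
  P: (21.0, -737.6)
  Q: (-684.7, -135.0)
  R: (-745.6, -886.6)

P at (21.0, -737.6):
  1: 1428.8 m
  2: 812.1 m
  3: 2360.9 m
  4: 1227.7 m
  5: 2716.3 m
  → nearest: 2 (812.1 m)
Q at (-684.7, -135.0):
  1: 749.2 m
  2: 613.9 m
  3: 1684.3 m
  4: 2077.4 m
  5: 2619.7 m
  → nearest: 2 (613.9 m)
R at (-745.6, -886.6):
  1: 777.6 m
  2: 1147.4 m
  3: 2438.2 m
  4: 1979.1 m
  5: 2018.2 m
  → nearest: 1 (777.6 m)

P→2; Q→2; R→1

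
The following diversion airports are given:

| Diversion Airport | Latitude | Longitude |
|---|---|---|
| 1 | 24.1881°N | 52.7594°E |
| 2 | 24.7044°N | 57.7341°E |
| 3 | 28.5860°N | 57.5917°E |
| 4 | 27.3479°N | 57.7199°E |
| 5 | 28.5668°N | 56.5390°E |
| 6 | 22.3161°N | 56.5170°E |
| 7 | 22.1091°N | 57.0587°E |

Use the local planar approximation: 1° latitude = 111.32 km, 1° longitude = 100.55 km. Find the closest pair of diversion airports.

6 and 7

Pairwise distances:
6–7: √((-0.2070·111.32)² + (0.5417·100.55)²) = √(530.990910 + 2966.755943) = 59.1418 km
3–5: √((-0.0192·111.32)² + (-1.0527·100.55)²) = √(4.568239 + 11204.007626) = 105.8706 km
3–4: √((-1.2381·111.32)² + (0.1282·100.55)²) = √(18995.811115 + 166.165248) = 138.4268 km
4–5: √((1.2189·111.32)² + (-1.1809·100.55)²) = √(18411.219232 + 14099.067673) = 180.3061 km
2–6: √((-2.3883·111.32)² + (-1.2171·100.55)²) = √(70684.493867 + 14976.718768) = 292.6794 km
2–4: √((2.6435·111.32)² + (-0.0142·100.55)²) = √(86597.434266 + 2.038641) = 294.2779 km
2–7: √((-2.5953·111.32)² + (-0.6754·100.55)²) = √(83468.292406 + 4611.967758) = 296.7832 km
1–6: √((-1.8720·111.32)² + (3.7576·100.55)²) = √(43426.825552 + 142753.000120) = 431.4856 km
2–3: √((3.8816·111.32)² + (-0.1424·100.55)²) = √(186710.161110 + 205.014288) = 432.3369 km
2–5: √((3.8624·111.32)² + (-1.1951·100.55)²) = √(184867.637896 + 14440.181191) = 446.4390 km
1–7: √((-2.0790·111.32)² + (4.2993·100.55)²) = √(53561.825959 + 186878.634158) = 490.3473 km
1–2: √((0.5163·111.32)² + (4.9747·100.55)²) = √(3303.319989 + 250206.127471) = 503.4972 km
4–6: √((-5.0318·111.32)² + (-1.2029·100.55)²) = √(313756.792713 + 14629.288333) = 573.0498 km
4–7: √((-5.2388·111.32)² + (-0.6612·100.55)²) = √(340102.663424 + 4420.077047) = 586.9606 km
1–4: √((3.1598·111.32)² + (4.9605·100.55)²) = √(123727.313977 + 248779.767612) = 610.3336 km
1–5: √((4.3787·111.32)² + (3.7796·100.55)²) = √(237594.715884 + 144429.474304) = 618.0811 km
1–3: √((4.3979·111.32)² + (4.8323·100.55)²) = √(239682.924722 + 236086.920177) = 689.7607 km
5–6: √((-6.2507·111.32)² + (-0.0220·100.55)²) = √(484176.499818 + 4.893386) = 695.8314 km
3–6: √((-6.2699·111.32)² + (-1.0747·100.55)²) = √(487155.515334 + 11677.198091) = 706.2809 km
5–7: √((-6.4577·111.32)² + (0.5197·100.55)²) = √(516775.750431 + 2730.672292) = 720.7679 km
3–7: √((-6.4769·111.32)² + (-0.5330·100.55)²) = √(519853.268608 + 2872.225727) = 722.9976 km
Closest pair: 6–7 at 59.1418 km.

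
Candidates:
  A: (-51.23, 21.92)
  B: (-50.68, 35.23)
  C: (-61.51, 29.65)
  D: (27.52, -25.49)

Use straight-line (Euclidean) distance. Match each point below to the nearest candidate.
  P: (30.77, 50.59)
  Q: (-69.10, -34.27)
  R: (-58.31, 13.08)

P at (30.77, 50.59):
  A: √((-82.00)² + (-28.67)²) = √(6724.0000 + 821.9689) = 86.87
  B: √((-81.45)² + (-15.36)²) = √(6634.1025 + 235.9296) = 82.89
  C: √((-92.28)² + (-20.94)²) = √(8515.5984 + 438.4836) = 94.63
  D: √((-3.25)² + (-76.08)²) = √(10.5625 + 5788.1664) = 76.15
  → nearest: D (76.15)
Q at (-69.10, -34.27):
  A: √((17.87)² + (56.19)²) = √(319.3369 + 3157.3161) = 58.96
  B: √((18.42)² + (69.50)²) = √(339.2964 + 4830.2500) = 71.90
  C: √((7.59)² + (63.92)²) = √(57.6081 + 4085.7664) = 64.37
  D: √((96.62)² + (8.78)²) = √(9335.4244 + 77.0884) = 97.02
  → nearest: A (58.96)
R at (-58.31, 13.08):
  A: √((7.08)² + (8.84)²) = √(50.1264 + 78.1456) = 11.33
  B: √((7.63)² + (22.15)²) = √(58.2169 + 490.6225) = 23.43
  C: √((-3.20)² + (16.57)²) = √(10.2400 + 274.5649) = 16.88
  D: √((85.83)² + (-38.57)²) = √(7366.7889 + 1487.6449) = 94.10
  → nearest: A (11.33)

P→D; Q→A; R→A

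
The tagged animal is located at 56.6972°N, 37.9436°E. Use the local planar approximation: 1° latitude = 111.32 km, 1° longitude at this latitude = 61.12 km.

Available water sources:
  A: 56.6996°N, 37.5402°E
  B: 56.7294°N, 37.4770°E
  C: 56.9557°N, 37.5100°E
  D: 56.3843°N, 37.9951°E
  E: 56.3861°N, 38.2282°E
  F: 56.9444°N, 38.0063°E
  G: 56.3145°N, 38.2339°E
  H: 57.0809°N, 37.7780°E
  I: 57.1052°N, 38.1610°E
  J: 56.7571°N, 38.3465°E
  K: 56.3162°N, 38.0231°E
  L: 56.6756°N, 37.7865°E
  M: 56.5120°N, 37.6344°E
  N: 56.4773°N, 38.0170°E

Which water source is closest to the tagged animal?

Distances from 56.6972°N, 37.9436°E:
A: √((0.0024·111.32)² + (-0.4034·61.12)²) = √(0.071379 + 607.908868) = 24.6573 km
B: √((0.0322·111.32)² + (-0.4666·61.12)²) = √(12.848669 + 813.310090) = 28.7430 km
C: √((0.2585·111.32)² + (-0.4336·61.12)²) = √(828.070837 + 702.336499) = 39.1204 km
D: √((-0.3129·111.32)² + (0.0515·61.12)²) = √(1213.270175 + 9.907889) = 34.9740 km
E: √((-0.3111·111.32)² + (0.2846·61.12)²) = √(1199.351320 + 302.577397) = 38.7547 km
F: √((0.2472·111.32)² + (0.0627·61.12)²) = √(757.257055 + 14.685941) = 27.7839 km
G: √((-0.3827·111.32)² + (0.2903·61.12)²) = √(1814.944377 + 314.818875) = 46.1494 km
H: √((0.3837·111.32)² + (-0.1656·61.12)²) = √(1824.441715 + 102.444195) = 43.8963 km
I: √((0.4080·111.32)² + (0.2174·61.12)²) = √(2062.845592 + 176.557337) = 47.3223 km
J: √((0.0599·111.32)² + (0.4029·61.12)²) = √(44.463131 + 606.402839) = 25.5121 km
K: √((-0.3810·111.32)² + (0.0795·61.12)²) = √(1798.855783 + 23.610270) = 42.6904 km
L: √((-0.0216·111.32)² + (-0.1571·61.12)²) = √(5.781678 + 92.197482) = 9.8984 km
M: √((-0.1852·111.32)² + (-0.3092·61.12)²) = √(425.038588 + 357.145894) = 27.9676 km
N: √((-0.2199·111.32)² + (0.0734·61.12)²) = √(599.234562 + 20.126062) = 24.8870 km
Minimum: L at 9.8984 km.

L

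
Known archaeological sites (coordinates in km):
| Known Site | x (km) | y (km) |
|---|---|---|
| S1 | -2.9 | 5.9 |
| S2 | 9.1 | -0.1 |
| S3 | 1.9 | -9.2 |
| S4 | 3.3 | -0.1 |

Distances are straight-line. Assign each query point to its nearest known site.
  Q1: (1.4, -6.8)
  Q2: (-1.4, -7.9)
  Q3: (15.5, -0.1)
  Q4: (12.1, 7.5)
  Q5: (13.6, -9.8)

Q1→S3; Q2→S3; Q3→S2; Q4→S2; Q5→S2

Q1 at (1.4, -6.8):
  S1: 13.4 km
  S2: 10.2 km
  S3: 2.5 km
  S4: 7.0 km
  → nearest: S3 (2.5 km)
Q2 at (-1.4, -7.9):
  S1: 13.9 km
  S2: 13.1 km
  S3: 3.5 km
  S4: 9.1 km
  → nearest: S3 (3.5 km)
Q3 at (15.5, -0.1):
  S1: 19.4 km
  S2: 6.4 km
  S3: 16.4 km
  S4: 12.2 km
  → nearest: S2 (6.4 km)
Q4 at (12.1, 7.5):
  S1: 15.1 km
  S2: 8.2 km
  S3: 19.6 km
  S4: 11.6 km
  → nearest: S2 (8.2 km)
Q5 at (13.6, -9.8):
  S1: 22.8 km
  S2: 10.7 km
  S3: 11.7 km
  S4: 14.1 km
  → nearest: S2 (10.7 km)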